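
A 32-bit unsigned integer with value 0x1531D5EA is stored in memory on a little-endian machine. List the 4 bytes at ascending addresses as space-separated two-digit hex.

EA D5 31 15

Split into bytes (most-significant first): 15 31 D5 EA.
Little-endian stores the least-significant byte at the lowest address.
So at ascending addresses the bytes are EA D5 31 15.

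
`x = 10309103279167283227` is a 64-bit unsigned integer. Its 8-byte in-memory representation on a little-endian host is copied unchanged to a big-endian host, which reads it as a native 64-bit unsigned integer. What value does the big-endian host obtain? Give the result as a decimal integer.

10309103279167283227 in 64-bit hexadecimal is 0x8F114ACFFB94A01B.
Stored little-endian, the bytes at ascending addresses are 1B A0 94 FB CF 4A 11 8F.
Read back as big-endian, the last byte is least significant, giving 0x1BA094FBCF4A118F.
0x1BA094FBCF4A118F = 1990754844533199247.

1990754844533199247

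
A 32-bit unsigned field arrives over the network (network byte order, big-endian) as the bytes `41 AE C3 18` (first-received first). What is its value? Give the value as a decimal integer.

In big-endian order the high byte comes first in memory.
The bytes are already most-significant first: 0x41AEC318.
0x41AEC318 = 1101972248.

1101972248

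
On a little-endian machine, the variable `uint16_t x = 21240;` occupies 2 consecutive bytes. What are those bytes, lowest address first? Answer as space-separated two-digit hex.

21240 in hexadecimal, padded to 16 bits, is 0x52F8.
Split into bytes (most-significant first): 52 F8.
Little-endian stores the least-significant byte at the lowest address.
So at ascending addresses the bytes are F8 52.

F8 52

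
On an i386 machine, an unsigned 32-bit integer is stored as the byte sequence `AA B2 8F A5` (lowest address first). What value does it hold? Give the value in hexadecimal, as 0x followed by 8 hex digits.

0xA58FB2AA

Little-endian stores the least-significant byte at the lowest address.
Reassemble most-significant byte first: A5 8F B2 AA → 0xA58FB2AA.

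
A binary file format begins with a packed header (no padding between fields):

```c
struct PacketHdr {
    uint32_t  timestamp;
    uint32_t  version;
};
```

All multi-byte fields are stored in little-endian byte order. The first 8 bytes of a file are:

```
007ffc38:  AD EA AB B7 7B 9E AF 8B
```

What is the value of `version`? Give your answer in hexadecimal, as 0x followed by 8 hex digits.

`version` follows `timestamp` (4 bytes), so it starts at byte offset 4 and occupies 4 bytes.
Bytes at offsets 4..7: 7B 9E AF 8B.
Little-endian stores the least-significant byte at the lowest address.
Reassemble most-significant byte first: 8B AF 9E 7B → 0x8BAF9E7B.

0x8BAF9E7B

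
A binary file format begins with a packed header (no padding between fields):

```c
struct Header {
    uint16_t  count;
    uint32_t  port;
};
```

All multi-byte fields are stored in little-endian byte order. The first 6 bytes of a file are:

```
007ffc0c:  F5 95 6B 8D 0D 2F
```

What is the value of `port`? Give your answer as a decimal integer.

`port` follows `count` (2 bytes), so it starts at byte offset 2 and occupies 4 bytes.
Bytes at offsets 2..5: 6B 8D 0D 2F.
Little-endian: lowest address holds the least-significant byte.
Reassemble most-significant byte first: 2F 0D 8D 6B → 0x2F0D8D6B.
0x2F0D8D6B = 789417323.

789417323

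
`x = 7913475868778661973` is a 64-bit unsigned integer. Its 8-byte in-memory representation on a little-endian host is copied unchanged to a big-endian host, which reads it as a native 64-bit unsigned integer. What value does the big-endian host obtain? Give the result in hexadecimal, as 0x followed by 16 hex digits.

0x55882D116050D26D

7913475868778661973 in 64-bit hexadecimal is 0x6DD25060112D8855.
Stored little-endian, the bytes at ascending addresses are 55 88 2D 11 60 50 D2 6D.
Read back as big-endian, the last byte is least significant, giving 0x55882D116050D26D.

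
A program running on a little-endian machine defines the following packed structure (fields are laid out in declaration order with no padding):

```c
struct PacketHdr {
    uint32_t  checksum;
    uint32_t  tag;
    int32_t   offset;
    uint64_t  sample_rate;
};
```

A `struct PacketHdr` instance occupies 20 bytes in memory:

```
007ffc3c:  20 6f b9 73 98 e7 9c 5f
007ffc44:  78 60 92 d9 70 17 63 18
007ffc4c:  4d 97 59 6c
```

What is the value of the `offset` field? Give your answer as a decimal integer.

`offset` follows `checksum` (4 B), `tag` (4 B), so it starts at offset 4 + 4 = 8 and occupies 4 bytes.
Bytes at offsets 8..11: 78 60 92 D9.
In little-endian order the low byte comes first in memory.
Reassemble most-significant byte first: D9 92 60 78 → 0xD9926078.
Top bit is set, so as a signed 32-bit value this is 0xD9926078 − 2^32 = -644718472.

-644718472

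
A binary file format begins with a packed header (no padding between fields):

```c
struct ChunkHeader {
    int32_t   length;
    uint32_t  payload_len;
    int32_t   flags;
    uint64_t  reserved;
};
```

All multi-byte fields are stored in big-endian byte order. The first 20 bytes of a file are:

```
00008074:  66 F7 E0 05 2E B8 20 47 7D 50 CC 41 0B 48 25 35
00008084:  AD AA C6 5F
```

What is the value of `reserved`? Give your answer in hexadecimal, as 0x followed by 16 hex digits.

0x0B482535ADAAC65F

`reserved` follows `length` (4 B), `payload_len` (4 B), `flags` (4 B), so it starts at offset 4 + 4 + 4 = 12 and occupies 8 bytes.
Bytes at offsets 12..19: 0B 48 25 35 AD AA C6 5F.
Big-endian stores the most-significant byte at the lowest address.
The bytes are already most-significant first: 0x0B482535ADAAC65F.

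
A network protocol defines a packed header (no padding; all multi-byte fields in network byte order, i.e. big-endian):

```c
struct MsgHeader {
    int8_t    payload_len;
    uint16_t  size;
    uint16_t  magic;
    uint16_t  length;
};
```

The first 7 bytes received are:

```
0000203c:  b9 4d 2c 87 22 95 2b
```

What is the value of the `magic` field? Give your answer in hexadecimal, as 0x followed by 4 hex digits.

`magic` follows `payload_len` (1 B), `size` (2 B), so it starts at offset 1 + 2 = 3 and occupies 2 bytes.
Bytes at offsets 3..4: 87 22.
In big-endian order the high byte comes first in memory.
The bytes are already most-significant first: 0x8722.

0x8722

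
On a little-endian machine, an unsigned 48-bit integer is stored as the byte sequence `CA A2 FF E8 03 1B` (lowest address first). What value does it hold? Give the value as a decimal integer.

29703607919306

Little-endian: lowest address holds the least-significant byte.
Reassemble most-significant byte first: 1B 03 E8 FF A2 CA → 0x1B03E8FFA2CA.
0x1B03E8FFA2CA = 29703607919306.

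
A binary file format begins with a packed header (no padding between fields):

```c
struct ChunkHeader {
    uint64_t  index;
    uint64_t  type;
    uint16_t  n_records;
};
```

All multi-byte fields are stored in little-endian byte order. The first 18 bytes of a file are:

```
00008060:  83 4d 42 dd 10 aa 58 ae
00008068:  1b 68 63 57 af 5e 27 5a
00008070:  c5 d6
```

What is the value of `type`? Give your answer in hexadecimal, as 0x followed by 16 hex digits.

0x5A275EAF5763681B

`type` follows `index` (8 bytes), so it starts at byte offset 8 and occupies 8 bytes.
Bytes at offsets 8..15: 1B 68 63 57 AF 5E 27 5A.
Little-endian stores the least-significant byte at the lowest address.
Reassemble most-significant byte first: 5A 27 5E AF 57 63 68 1B → 0x5A275EAF5763681B.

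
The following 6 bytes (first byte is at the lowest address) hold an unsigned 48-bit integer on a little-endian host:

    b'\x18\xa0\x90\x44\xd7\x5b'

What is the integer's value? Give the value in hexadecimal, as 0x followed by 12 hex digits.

Little-endian stores the least-significant byte at the lowest address.
Reassemble most-significant byte first: 5B D7 44 90 A0 18 → 0x5BD74490A018.

0x5BD74490A018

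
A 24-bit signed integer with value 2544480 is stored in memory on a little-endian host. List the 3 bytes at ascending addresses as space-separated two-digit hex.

2544480 in hexadecimal, padded to 24 bits, is 0x26D360.
Split into bytes (most-significant first): 26 D3 60.
In little-endian order the low byte comes first in memory.
So at ascending addresses the bytes are 60 D3 26.

60 D3 26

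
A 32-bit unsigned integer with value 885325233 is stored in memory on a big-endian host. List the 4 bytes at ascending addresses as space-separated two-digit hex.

885325233 in hexadecimal, padded to 32 bits, is 0x34C4FDB1.
Split into bytes (most-significant first): 34 C4 FD B1.
In big-endian order the high byte comes first in memory.
So the memory order matches the most-significant-first order: 34 C4 FD B1.

34 C4 FD B1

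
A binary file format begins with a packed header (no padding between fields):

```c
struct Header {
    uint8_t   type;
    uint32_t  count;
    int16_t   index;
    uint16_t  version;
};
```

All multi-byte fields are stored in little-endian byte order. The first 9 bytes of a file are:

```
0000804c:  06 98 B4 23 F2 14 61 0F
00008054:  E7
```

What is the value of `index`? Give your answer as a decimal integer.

`index` follows `type` (1 B), `count` (4 B), so it starts at offset 1 + 4 = 5 and occupies 2 bytes.
Bytes at offsets 5..6: 14 61.
Little-endian stores the least-significant byte at the lowest address.
Reassemble most-significant byte first: 61 14 → 0x6114.
0x6114 = 24852.

24852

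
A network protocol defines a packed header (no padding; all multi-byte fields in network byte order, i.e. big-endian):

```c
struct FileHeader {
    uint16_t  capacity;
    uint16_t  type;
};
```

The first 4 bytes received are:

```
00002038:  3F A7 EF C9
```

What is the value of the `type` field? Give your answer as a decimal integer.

61385

`type` follows `capacity` (2 bytes), so it starts at byte offset 2 and occupies 2 bytes.
Bytes at offsets 2..3: EF C9.
In big-endian order the high byte comes first in memory.
The bytes are already most-significant first: 0xEFC9.
0xEFC9 = 61385.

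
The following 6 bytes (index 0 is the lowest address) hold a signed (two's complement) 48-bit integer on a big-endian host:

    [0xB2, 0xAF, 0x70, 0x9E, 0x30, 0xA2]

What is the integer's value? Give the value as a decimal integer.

-85008398274398

In big-endian order the high byte comes first in memory.
The bytes are already most-significant first: 0xB2AF709E30A2.
Top bit is set, so as a signed 48-bit value this is 0xB2AF709E30A2 − 2^48 = -85008398274398.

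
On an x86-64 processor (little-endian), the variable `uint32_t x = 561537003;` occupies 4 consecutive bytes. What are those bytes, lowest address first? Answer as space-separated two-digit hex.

561537003 in hexadecimal, padded to 32 bits, is 0x21785FEB.
Split into bytes (most-significant first): 21 78 5F EB.
Little-endian: lowest address holds the least-significant byte.
So at ascending addresses the bytes are EB 5F 78 21.

EB 5F 78 21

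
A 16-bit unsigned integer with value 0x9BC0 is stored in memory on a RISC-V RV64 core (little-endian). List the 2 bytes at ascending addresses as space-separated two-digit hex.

C0 9B

Split into bytes (most-significant first): 9B C0.
Little-endian stores the least-significant byte at the lowest address.
So at ascending addresses the bytes are C0 9B.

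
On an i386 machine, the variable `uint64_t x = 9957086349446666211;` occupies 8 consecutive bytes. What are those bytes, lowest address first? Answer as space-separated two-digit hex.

9957086349446666211 in hexadecimal, padded to 64 bits, is 0x8A2EAD47A8A8D7E3.
Split into bytes (most-significant first): 8A 2E AD 47 A8 A8 D7 E3.
Little-endian stores the least-significant byte at the lowest address.
So at ascending addresses the bytes are E3 D7 A8 A8 47 AD 2E 8A.

E3 D7 A8 A8 47 AD 2E 8A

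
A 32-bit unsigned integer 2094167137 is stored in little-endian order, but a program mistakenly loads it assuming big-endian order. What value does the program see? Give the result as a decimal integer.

1635046012

2094167137 in 32-bit hexadecimal is 0x7CD27461.
Stored little-endian, the bytes at ascending addresses are 61 74 D2 7C.
Read back as big-endian, the last byte is least significant, giving 0x6174D27C.
0x6174D27C = 1635046012.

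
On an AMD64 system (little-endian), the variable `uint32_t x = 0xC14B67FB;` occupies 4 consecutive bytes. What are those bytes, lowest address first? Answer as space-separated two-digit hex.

FB 67 4B C1

Split into bytes (most-significant first): C1 4B 67 FB.
Little-endian stores the least-significant byte at the lowest address.
So at ascending addresses the bytes are FB 67 4B C1.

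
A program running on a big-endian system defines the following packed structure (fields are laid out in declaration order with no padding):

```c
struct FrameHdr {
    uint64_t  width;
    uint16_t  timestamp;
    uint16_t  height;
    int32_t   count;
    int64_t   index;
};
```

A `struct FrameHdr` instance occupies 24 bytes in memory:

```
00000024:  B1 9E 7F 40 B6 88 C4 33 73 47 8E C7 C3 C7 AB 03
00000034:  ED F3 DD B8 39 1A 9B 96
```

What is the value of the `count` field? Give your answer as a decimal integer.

`count` follows `width` (8 B), `timestamp` (2 B), `height` (2 B), so it starts at offset 8 + 2 + 2 = 12 and occupies 4 bytes.
Bytes at offsets 12..15: C3 C7 AB 03.
In big-endian order the high byte comes first in memory.
The bytes are already most-significant first: 0xC3C7AB03.
Top bit is set, so as a signed 32-bit value this is 0xC3C7AB03 − 2^32 = -1010324733.

-1010324733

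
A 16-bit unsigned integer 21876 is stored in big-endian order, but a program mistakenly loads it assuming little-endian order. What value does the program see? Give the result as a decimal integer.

29781

21876 in 16-bit hexadecimal is 0x5574.
Stored big-endian, the bytes at ascending addresses are 55 74.
Read back as little-endian, the first byte is least significant, giving 0x7455.
0x7455 = 29781.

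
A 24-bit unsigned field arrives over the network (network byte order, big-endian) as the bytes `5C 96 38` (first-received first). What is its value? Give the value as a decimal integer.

6067768

In big-endian order the high byte comes first in memory.
The bytes are already most-significant first: 0x5C9638.
0x5C9638 = 6067768.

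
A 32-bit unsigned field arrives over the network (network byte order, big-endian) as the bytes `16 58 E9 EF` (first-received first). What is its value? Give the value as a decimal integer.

374925807

Big-endian: lowest address holds the most-significant byte.
The bytes are already most-significant first: 0x1658E9EF.
0x1658E9EF = 374925807.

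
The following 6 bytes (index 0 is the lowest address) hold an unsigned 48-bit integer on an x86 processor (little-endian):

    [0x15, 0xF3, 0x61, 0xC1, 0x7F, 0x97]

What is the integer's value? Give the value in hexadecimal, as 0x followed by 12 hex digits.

0x977FC161F315

Little-endian: lowest address holds the least-significant byte.
Reassemble most-significant byte first: 97 7F C1 61 F3 15 → 0x977FC161F315.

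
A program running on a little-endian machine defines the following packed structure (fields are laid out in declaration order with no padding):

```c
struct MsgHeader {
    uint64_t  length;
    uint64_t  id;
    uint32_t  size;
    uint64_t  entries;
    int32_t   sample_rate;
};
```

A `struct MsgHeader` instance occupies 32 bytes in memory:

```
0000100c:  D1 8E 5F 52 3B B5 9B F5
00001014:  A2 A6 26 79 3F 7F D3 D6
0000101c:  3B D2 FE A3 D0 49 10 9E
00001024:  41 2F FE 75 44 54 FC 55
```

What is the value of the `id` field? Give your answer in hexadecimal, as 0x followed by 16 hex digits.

`id` follows `length` (8 bytes), so it starts at byte offset 8 and occupies 8 bytes.
Bytes at offsets 8..15: A2 A6 26 79 3F 7F D3 D6.
Little-endian: lowest address holds the least-significant byte.
Reassemble most-significant byte first: D6 D3 7F 3F 79 26 A6 A2 → 0xD6D37F3F7926A6A2.

0xD6D37F3F7926A6A2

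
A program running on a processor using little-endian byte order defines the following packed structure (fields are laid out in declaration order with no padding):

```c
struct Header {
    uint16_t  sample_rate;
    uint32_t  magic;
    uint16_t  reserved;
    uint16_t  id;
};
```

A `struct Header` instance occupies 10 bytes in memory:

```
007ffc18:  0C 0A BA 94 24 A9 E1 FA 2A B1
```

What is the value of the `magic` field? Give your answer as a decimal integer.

2837746874

`magic` follows `sample_rate` (2 bytes), so it starts at byte offset 2 and occupies 4 bytes.
Bytes at offsets 2..5: BA 94 24 A9.
Little-endian stores the least-significant byte at the lowest address.
Reassemble most-significant byte first: A9 24 94 BA → 0xA92494BA.
0xA92494BA = 2837746874.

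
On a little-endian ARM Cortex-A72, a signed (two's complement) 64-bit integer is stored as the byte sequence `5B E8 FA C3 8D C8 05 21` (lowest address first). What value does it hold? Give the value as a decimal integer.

In little-endian order the low byte comes first in memory.
Reassemble most-significant byte first: 21 05 C8 8D C3 FA E8 5B → 0x2105C88DC3FAE85B.
0x2105C88DC3FAE85B = 2379528489339119707.

2379528489339119707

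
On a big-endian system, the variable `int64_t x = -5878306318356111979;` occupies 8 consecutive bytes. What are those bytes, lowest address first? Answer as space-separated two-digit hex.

AE 6C 0F 8C 4D 73 1D 95

Two's complement of -5878306318356111979 in 64 bits: 5878306318356111979 = 0x5193F073B28CE26B; invert → 0xAE6C0F8C4D731D94; add 1 → 0xAE6C0F8C4D731D95.
Split into bytes (most-significant first): AE 6C 0F 8C 4D 73 1D 95.
In big-endian order the high byte comes first in memory.
So the memory order matches the most-significant-first order: AE 6C 0F 8C 4D 73 1D 95.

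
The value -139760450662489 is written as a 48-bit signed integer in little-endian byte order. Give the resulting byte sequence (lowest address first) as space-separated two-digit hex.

A7 0F FC 7B E3 80

Two's complement of -139760450662489 in 48 bits: 139760450662489 = 0x7F1C8403F059; invert → 0x80E37BFC0FA6; add 1 → 0x80E37BFC0FA7.
Split into bytes (most-significant first): 80 E3 7B FC 0F A7.
In little-endian order the low byte comes first in memory.
So at ascending addresses the bytes are A7 0F FC 7B E3 80.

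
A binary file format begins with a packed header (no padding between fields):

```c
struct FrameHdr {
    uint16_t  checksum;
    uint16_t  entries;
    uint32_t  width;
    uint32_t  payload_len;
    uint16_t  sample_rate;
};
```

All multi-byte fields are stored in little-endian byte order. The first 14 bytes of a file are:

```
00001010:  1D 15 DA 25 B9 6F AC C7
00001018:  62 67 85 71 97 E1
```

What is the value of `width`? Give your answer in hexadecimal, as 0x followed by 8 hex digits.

0xC7AC6FB9

`width` follows `checksum` (2 B), `entries` (2 B), so it starts at offset 2 + 2 = 4 and occupies 4 bytes.
Bytes at offsets 4..7: B9 6F AC C7.
Little-endian: lowest address holds the least-significant byte.
Reassemble most-significant byte first: C7 AC 6F B9 → 0xC7AC6FB9.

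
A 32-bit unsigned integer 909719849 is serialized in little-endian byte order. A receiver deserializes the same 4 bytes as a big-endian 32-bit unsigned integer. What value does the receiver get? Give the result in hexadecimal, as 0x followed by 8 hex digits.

909719849 in 32-bit hexadecimal is 0x36393929.
Stored little-endian, the bytes at ascending addresses are 29 39 39 36.
Read back as big-endian, the last byte is least significant, giving 0x29393936.

0x29393936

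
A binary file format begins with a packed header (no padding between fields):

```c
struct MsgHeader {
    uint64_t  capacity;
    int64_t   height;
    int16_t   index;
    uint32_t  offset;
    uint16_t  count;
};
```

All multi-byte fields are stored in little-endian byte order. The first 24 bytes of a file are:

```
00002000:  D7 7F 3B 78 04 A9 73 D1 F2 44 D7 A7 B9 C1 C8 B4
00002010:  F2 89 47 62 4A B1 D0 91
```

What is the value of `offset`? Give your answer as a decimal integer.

`offset` follows `capacity` (8 B), `height` (8 B), `index` (2 B), so it starts at offset 8 + 8 + 2 = 18 and occupies 4 bytes.
Bytes at offsets 18..21: 47 62 4A B1.
Little-endian stores the least-significant byte at the lowest address.
Reassemble most-significant byte first: B1 4A 62 47 → 0xB14A6247.
0xB14A6247 = 2974442055.

2974442055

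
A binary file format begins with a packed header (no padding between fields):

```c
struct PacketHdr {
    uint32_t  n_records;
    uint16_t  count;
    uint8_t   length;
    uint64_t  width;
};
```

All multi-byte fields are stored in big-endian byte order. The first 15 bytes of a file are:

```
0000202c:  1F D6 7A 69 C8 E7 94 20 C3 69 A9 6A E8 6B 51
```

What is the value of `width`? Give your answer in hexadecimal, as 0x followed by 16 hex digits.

0x20C369A96AE86B51

`width` follows `n_records` (4 B), `count` (2 B), `length` (1 B), so it starts at offset 4 + 2 + 1 = 7 and occupies 8 bytes.
Bytes at offsets 7..14: 20 C3 69 A9 6A E8 6B 51.
In big-endian order the high byte comes first in memory.
The bytes are already most-significant first: 0x20C369A96AE86B51.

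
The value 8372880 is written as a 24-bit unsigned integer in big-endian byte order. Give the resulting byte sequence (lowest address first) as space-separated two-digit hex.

8372880 in hexadecimal, padded to 24 bits, is 0x7FC290.
Split into bytes (most-significant first): 7F C2 90.
Big-endian stores the most-significant byte at the lowest address.
So the memory order matches the most-significant-first order: 7F C2 90.

7F C2 90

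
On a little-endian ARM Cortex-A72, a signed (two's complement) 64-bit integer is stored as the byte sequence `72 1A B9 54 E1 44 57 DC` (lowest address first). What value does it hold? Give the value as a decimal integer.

Little-endian: lowest address holds the least-significant byte.
Reassemble most-significant byte first: DC 57 44 E1 54 B9 1A 72 → 0xDC5744E154B91A72.
Top bit is set, so as a signed 64-bit value this is 0xDC5744E154B91A72 − 2^64 = -2569509327811831182.

-2569509327811831182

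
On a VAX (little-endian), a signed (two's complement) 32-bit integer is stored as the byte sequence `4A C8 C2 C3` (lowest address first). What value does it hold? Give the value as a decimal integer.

-1010644918

In little-endian order the low byte comes first in memory.
Reassemble most-significant byte first: C3 C2 C8 4A → 0xC3C2C84A.
Top bit is set, so as a signed 32-bit value this is 0xC3C2C84A − 2^32 = -1010644918.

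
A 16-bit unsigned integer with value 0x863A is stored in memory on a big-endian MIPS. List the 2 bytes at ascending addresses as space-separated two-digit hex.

86 3A

Split into bytes (most-significant first): 86 3A.
In big-endian order the high byte comes first in memory.
So the memory order matches the most-significant-first order: 86 3A.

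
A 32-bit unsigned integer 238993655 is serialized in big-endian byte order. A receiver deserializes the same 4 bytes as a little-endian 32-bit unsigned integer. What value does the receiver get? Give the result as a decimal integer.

238993655 in 32-bit hexadecimal is 0x0E3EC0F7.
Stored big-endian, the bytes at ascending addresses are 0E 3E C0 F7.
Read back as little-endian, the first byte is least significant, giving 0xF7C03E0E.
0xF7C03E0E = 4156571150.

4156571150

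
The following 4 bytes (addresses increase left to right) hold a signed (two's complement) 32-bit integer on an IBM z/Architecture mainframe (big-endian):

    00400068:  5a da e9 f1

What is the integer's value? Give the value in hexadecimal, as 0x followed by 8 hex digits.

In big-endian order the high byte comes first in memory.
The bytes are already most-significant first: 0x5ADAE9F1.

0x5ADAE9F1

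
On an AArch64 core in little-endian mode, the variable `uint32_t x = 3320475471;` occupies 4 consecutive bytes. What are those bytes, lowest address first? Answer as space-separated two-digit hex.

4F 6F EA C5

3320475471 in hexadecimal, padded to 32 bits, is 0xC5EA6F4F.
Split into bytes (most-significant first): C5 EA 6F 4F.
Little-endian stores the least-significant byte at the lowest address.
So at ascending addresses the bytes are 4F 6F EA C5.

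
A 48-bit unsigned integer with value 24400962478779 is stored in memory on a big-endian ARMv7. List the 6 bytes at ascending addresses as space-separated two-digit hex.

24400962478779 in hexadecimal, padded to 48 bits, is 0x16314AB362BB.
Split into bytes (most-significant first): 16 31 4A B3 62 BB.
Big-endian: lowest address holds the most-significant byte.
So the memory order matches the most-significant-first order: 16 31 4A B3 62 BB.

16 31 4A B3 62 BB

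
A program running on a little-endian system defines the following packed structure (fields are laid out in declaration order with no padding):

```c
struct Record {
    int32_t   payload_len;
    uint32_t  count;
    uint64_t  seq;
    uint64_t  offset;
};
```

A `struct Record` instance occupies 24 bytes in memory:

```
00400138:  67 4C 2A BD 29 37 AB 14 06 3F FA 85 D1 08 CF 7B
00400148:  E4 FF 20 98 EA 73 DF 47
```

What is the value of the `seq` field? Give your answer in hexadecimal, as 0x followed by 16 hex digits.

0x7BCF08D185FA3F06

`seq` follows `payload_len` (4 B), `count` (4 B), so it starts at offset 4 + 4 = 8 and occupies 8 bytes.
Bytes at offsets 8..15: 06 3F FA 85 D1 08 CF 7B.
Little-endian: lowest address holds the least-significant byte.
Reassemble most-significant byte first: 7B CF 08 D1 85 FA 3F 06 → 0x7BCF08D185FA3F06.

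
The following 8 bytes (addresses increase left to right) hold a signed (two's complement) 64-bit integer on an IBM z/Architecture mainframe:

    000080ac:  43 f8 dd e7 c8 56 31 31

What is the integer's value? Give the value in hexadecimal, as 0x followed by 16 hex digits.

0x43F8DDE7C8563131

In big-endian order the high byte comes first in memory.
The bytes are already most-significant first: 0x43F8DDE7C8563131.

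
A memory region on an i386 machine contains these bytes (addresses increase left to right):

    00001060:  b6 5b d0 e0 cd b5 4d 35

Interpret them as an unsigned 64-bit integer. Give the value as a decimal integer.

3840925953061575606

In little-endian order the low byte comes first in memory.
Reassemble most-significant byte first: 35 4D B5 CD E0 D0 5B B6 → 0x354DB5CDE0D05BB6.
0x354DB5CDE0D05BB6 = 3840925953061575606.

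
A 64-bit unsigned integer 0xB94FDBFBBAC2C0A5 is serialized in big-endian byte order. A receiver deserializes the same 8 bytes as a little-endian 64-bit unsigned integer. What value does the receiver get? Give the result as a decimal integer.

11943760320131715001

Stored big-endian, the bytes at ascending addresses are B9 4F DB FB BA C2 C0 A5.
Read back as little-endian, the first byte is least significant, giving 0xA5C0C2BAFBDB4FB9.
0xA5C0C2BAFBDB4FB9 = 11943760320131715001.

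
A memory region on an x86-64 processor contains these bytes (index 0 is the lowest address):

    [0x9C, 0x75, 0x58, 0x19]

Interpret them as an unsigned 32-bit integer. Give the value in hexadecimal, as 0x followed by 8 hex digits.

Little-endian stores the least-significant byte at the lowest address.
Reassemble most-significant byte first: 19 58 75 9C → 0x1958759C.

0x1958759C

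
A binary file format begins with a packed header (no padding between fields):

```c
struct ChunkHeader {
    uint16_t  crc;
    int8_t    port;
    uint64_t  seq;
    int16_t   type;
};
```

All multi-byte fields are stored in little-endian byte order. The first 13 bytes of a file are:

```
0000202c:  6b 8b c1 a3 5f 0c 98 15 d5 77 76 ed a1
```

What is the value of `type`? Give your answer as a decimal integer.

-24083

`type` follows `crc` (2 B), `port` (1 B), `seq` (8 B), so it starts at offset 2 + 1 + 8 = 11 and occupies 2 bytes.
Bytes at offsets 11..12: ED A1.
Little-endian: lowest address holds the least-significant byte.
Reassemble most-significant byte first: A1 ED → 0xA1ED.
Top bit is set, so as a signed 16-bit value this is 0xA1ED − 2^16 = -24083.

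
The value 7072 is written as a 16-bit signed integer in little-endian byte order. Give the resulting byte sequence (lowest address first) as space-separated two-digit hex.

A0 1B

7072 in hexadecimal, padded to 16 bits, is 0x1BA0.
Split into bytes (most-significant first): 1B A0.
Little-endian stores the least-significant byte at the lowest address.
So at ascending addresses the bytes are A0 1B.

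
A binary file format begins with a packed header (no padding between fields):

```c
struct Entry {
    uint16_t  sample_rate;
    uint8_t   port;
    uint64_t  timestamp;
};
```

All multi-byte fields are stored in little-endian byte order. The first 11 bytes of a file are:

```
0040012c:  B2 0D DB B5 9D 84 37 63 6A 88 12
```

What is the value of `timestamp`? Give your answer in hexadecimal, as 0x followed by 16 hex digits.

0x12886A6337849DB5

`timestamp` follows `sample_rate` (2 B), `port` (1 B), so it starts at offset 2 + 1 = 3 and occupies 8 bytes.
Bytes at offsets 3..10: B5 9D 84 37 63 6A 88 12.
In little-endian order the low byte comes first in memory.
Reassemble most-significant byte first: 12 88 6A 63 37 84 9D B5 → 0x12886A6337849DB5.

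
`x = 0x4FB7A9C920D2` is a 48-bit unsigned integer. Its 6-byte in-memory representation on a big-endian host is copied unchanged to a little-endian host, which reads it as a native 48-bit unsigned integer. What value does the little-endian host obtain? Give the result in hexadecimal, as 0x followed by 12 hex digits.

0xD220C9A9B74F

Stored big-endian, the bytes at ascending addresses are 4F B7 A9 C9 20 D2.
Read back as little-endian, the first byte is least significant, giving 0xD220C9A9B74F.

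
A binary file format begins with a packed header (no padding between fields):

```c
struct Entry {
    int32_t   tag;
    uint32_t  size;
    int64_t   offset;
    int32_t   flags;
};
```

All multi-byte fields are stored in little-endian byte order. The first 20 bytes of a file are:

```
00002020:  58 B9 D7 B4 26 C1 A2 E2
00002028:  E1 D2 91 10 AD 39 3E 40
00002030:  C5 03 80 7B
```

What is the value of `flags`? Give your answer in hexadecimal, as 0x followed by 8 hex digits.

`flags` follows `tag` (4 B), `size` (4 B), `offset` (8 B), so it starts at offset 4 + 4 + 8 = 16 and occupies 4 bytes.
Bytes at offsets 16..19: C5 03 80 7B.
Little-endian stores the least-significant byte at the lowest address.
Reassemble most-significant byte first: 7B 80 03 C5 → 0x7B8003C5.

0x7B8003C5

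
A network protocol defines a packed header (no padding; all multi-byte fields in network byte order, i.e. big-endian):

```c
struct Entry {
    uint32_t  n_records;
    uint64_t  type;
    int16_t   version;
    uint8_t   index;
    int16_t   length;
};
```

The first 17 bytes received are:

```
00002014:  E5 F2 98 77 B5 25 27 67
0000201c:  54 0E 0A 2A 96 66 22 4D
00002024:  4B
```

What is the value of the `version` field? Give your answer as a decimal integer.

-27034

`version` follows `n_records` (4 B), `type` (8 B), so it starts at offset 4 + 8 = 12 and occupies 2 bytes.
Bytes at offsets 12..13: 96 66.
Big-endian: lowest address holds the most-significant byte.
The bytes are already most-significant first: 0x9666.
Top bit is set, so as a signed 16-bit value this is 0x9666 − 2^16 = -27034.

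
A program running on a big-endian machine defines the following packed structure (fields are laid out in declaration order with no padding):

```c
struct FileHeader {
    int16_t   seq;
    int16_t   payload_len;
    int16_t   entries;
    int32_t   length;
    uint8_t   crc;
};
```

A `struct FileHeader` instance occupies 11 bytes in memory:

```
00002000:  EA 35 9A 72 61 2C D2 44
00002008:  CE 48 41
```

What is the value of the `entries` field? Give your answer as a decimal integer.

`entries` follows `seq` (2 B), `payload_len` (2 B), so it starts at offset 2 + 2 = 4 and occupies 2 bytes.
Bytes at offsets 4..5: 61 2C.
Big-endian stores the most-significant byte at the lowest address.
The bytes are already most-significant first: 0x612C.
0x612C = 24876.

24876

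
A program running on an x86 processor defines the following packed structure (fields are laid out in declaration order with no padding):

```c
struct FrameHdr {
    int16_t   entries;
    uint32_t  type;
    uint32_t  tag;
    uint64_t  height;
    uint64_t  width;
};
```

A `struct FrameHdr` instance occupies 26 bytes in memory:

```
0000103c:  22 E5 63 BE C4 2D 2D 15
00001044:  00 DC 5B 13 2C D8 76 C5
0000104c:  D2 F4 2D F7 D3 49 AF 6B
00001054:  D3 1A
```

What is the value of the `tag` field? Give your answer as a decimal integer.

3690992941

`tag` follows `entries` (2 B), `type` (4 B), so it starts at offset 2 + 4 = 6 and occupies 4 bytes.
Bytes at offsets 6..9: 2D 15 00 DC.
In little-endian order the low byte comes first in memory.
Reassemble most-significant byte first: DC 00 15 2D → 0xDC00152D.
0xDC00152D = 3690992941.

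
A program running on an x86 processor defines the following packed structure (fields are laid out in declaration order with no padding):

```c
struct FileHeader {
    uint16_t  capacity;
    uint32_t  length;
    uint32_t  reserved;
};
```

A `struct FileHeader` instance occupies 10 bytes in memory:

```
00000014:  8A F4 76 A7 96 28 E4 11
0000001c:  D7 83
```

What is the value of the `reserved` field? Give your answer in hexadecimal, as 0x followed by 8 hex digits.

0x83D711E4

`reserved` follows `capacity` (2 B), `length` (4 B), so it starts at offset 2 + 4 = 6 and occupies 4 bytes.
Bytes at offsets 6..9: E4 11 D7 83.
In little-endian order the low byte comes first in memory.
Reassemble most-significant byte first: 83 D7 11 E4 → 0x83D711E4.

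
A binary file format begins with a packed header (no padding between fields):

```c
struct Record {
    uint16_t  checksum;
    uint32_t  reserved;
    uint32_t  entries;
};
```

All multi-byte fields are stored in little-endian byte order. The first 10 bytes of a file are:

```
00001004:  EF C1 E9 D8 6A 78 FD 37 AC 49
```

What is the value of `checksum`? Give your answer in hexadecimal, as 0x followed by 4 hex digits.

0xC1EF

`checksum` is the first field, at byte offset 0, occupying 2 bytes.
Bytes at offsets 0..1: EF C1.
Little-endian: lowest address holds the least-significant byte.
Reassemble most-significant byte first: C1 EF → 0xC1EF.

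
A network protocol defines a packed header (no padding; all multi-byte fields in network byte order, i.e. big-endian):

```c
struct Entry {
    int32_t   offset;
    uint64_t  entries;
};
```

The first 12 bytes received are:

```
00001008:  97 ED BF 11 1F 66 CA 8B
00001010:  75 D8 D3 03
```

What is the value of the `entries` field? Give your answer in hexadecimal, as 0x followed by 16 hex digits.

`entries` follows `offset` (4 bytes), so it starts at byte offset 4 and occupies 8 bytes.
Bytes at offsets 4..11: 1F 66 CA 8B 75 D8 D3 03.
Big-endian stores the most-significant byte at the lowest address.
The bytes are already most-significant first: 0x1F66CA8B75D8D303.

0x1F66CA8B75D8D303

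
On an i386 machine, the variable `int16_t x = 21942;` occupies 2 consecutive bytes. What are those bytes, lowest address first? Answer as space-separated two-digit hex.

B6 55

21942 in hexadecimal, padded to 16 bits, is 0x55B6.
Split into bytes (most-significant first): 55 B6.
In little-endian order the low byte comes first in memory.
So at ascending addresses the bytes are B6 55.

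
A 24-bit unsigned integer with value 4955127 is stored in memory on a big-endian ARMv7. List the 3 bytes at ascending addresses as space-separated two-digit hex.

4B 9B F7

4955127 in hexadecimal, padded to 24 bits, is 0x4B9BF7.
Split into bytes (most-significant first): 4B 9B F7.
Big-endian stores the most-significant byte at the lowest address.
So the memory order matches the most-significant-first order: 4B 9B F7.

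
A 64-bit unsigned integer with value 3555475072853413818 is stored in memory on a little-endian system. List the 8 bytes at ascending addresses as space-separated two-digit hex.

BA 0F 2F B5 BD 95 57 31

3555475072853413818 in hexadecimal, padded to 64 bits, is 0x315795BDB52F0FBA.
Split into bytes (most-significant first): 31 57 95 BD B5 2F 0F BA.
Little-endian stores the least-significant byte at the lowest address.
So at ascending addresses the bytes are BA 0F 2F B5 BD 95 57 31.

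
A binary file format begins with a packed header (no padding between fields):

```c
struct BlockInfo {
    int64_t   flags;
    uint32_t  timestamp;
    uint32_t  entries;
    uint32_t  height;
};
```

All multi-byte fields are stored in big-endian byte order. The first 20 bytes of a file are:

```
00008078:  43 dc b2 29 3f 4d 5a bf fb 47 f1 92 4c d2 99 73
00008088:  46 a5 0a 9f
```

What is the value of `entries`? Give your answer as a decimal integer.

1288870259

`entries` follows `flags` (8 B), `timestamp` (4 B), so it starts at offset 8 + 4 = 12 and occupies 4 bytes.
Bytes at offsets 12..15: 4C D2 99 73.
Big-endian stores the most-significant byte at the lowest address.
The bytes are already most-significant first: 0x4CD29973.
0x4CD29973 = 1288870259.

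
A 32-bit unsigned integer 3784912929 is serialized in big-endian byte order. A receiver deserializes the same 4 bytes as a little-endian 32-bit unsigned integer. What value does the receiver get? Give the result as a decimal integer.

3784912929 in 32-bit hexadecimal is 0xE1993021.
Stored big-endian, the bytes at ascending addresses are E1 99 30 21.
Read back as little-endian, the first byte is least significant, giving 0x213099E1.
0x213099E1 = 556833249.

556833249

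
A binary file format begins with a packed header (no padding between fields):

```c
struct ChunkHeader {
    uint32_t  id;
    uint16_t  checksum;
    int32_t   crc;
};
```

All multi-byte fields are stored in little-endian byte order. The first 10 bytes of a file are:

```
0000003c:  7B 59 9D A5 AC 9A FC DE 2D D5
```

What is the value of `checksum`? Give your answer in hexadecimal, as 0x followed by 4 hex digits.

0x9AAC

`checksum` follows `id` (4 bytes), so it starts at byte offset 4 and occupies 2 bytes.
Bytes at offsets 4..5: AC 9A.
In little-endian order the low byte comes first in memory.
Reassemble most-significant byte first: 9A AC → 0x9AAC.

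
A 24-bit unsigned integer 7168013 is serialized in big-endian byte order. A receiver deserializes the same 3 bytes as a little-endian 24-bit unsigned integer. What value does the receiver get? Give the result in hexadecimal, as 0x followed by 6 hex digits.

0x0D606D

7168013 in 24-bit hexadecimal is 0x6D600D.
Stored big-endian, the bytes at ascending addresses are 6D 60 0D.
Read back as little-endian, the first byte is least significant, giving 0x0D606D.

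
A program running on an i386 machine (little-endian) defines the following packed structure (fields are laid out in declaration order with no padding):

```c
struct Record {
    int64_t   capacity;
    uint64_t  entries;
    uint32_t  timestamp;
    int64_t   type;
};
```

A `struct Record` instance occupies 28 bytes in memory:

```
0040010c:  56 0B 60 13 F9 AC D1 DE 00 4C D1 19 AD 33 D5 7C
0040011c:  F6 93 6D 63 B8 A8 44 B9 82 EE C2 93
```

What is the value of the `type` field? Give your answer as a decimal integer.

`type` follows `capacity` (8 B), `entries` (8 B), `timestamp` (4 B), so it starts at offset 8 + 8 + 4 = 20 and occupies 8 bytes.
Bytes at offsets 20..27: B8 A8 44 B9 82 EE C2 93.
Little-endian: lowest address holds the least-significant byte.
Reassemble most-significant byte first: 93 C2 EE 82 B9 44 A8 B8 → 0x93C2EE82B944A8B8.
Top bit is set, so as a signed 64-bit value this is 0x93C2EE82B944A8B8 − 2^64 = -7799409359430833992.

-7799409359430833992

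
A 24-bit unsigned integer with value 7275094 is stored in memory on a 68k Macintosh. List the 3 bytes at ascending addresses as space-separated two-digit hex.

7275094 in hexadecimal, padded to 24 bits, is 0x6F0256.
Split into bytes (most-significant first): 6F 02 56.
In big-endian order the high byte comes first in memory.
So the memory order matches the most-significant-first order: 6F 02 56.

6F 02 56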